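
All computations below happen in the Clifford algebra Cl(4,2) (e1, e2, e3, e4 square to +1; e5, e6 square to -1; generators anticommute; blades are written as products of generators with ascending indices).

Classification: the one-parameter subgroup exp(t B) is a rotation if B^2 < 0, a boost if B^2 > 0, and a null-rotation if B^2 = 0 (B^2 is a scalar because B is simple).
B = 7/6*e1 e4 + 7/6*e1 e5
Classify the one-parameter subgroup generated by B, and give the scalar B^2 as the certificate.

B^2 term by term: the squares give (7/6)^2*(e1 e4)^2 + (7/6)^2*(e1 e5)^2 = 49/36*(-1) + 49/36*(+1) = 0 (each basis 2-blade squares to minus the product of its generators' squares); cross terms between blades sharing an index anticommute and cancel. So B^2 = 0.
Answer: null-rotation, certificate B^2 = 0. Certificate logic: 0 is a conjugation-invariant scalar, so its sign fixes rotation versus boost versus null-rotation outright.


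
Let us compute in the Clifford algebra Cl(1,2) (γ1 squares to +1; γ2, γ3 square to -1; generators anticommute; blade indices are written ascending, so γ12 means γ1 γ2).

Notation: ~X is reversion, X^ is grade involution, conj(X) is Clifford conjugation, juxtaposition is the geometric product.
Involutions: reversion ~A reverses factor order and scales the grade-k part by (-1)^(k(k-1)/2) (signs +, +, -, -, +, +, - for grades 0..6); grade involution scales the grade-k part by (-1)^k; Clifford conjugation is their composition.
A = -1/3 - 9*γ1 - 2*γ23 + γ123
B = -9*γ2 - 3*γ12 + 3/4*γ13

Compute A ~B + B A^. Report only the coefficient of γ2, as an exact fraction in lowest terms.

first term: -93/4*γ2 + 111/4*γ3 + 157/2*γ12 - 59/4*γ13
second term: 123/4*γ2 - 87/4*γ3 + 161/2*γ12 + 11/4*γ13
Answer: 15/2


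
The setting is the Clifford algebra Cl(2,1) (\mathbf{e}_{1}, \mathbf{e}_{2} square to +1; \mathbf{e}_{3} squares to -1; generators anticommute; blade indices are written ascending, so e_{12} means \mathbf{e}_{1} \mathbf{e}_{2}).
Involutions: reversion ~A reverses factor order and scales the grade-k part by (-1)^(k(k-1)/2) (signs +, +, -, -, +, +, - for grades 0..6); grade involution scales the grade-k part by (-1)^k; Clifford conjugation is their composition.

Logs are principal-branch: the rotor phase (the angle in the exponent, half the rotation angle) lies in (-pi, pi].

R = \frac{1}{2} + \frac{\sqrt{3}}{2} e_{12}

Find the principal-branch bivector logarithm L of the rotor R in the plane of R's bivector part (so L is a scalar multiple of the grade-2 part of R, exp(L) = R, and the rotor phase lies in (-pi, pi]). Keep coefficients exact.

The scalar part of R is \frac{1}{2}, which pins the rotor phase on the principal branch; dividing the bivector part by the sine of that phase recovers the unit plane, and L is the phase times that plane.
Concretely: cos(phase) = \frac{1}{2} gives phase = ±\frac{\pi}{3}, and since phase/sin(phase) is even the sign is immaterial: L = (phase/sin(phase)) * <R>_2 = (\frac{2 \sqrt{3} \pi}{9}) * <R>_2.
Answer: \frac{\pi}{3} e_{12}


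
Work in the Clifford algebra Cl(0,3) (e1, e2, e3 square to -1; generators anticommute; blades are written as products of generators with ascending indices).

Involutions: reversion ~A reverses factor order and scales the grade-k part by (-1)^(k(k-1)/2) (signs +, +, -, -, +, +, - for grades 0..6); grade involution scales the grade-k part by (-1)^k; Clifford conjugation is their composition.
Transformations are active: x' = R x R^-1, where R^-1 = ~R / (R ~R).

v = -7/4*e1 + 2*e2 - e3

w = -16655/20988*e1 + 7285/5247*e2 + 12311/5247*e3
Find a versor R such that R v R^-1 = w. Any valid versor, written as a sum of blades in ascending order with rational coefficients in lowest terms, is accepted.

The midline construction: v and w both square to -129/16, so reflecting in their sum -13346/5247*e1 + 17779/5247*e2 + 7064/5247*e3 exchanges them.
Answer: -13346/5247*e1 + 17779/5247*e2 + 7064/5247*e3


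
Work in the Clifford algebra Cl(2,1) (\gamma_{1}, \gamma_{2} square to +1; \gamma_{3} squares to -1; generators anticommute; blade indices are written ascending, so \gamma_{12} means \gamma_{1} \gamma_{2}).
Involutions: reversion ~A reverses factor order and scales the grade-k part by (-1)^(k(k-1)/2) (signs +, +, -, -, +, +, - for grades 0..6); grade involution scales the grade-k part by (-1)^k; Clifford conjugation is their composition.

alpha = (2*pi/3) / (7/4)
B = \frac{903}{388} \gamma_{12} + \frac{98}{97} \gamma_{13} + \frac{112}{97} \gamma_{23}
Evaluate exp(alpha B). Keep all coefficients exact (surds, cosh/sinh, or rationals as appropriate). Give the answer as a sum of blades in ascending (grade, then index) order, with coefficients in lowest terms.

B^2 term by term: the squares give (\frac{903}{388})^2*(\gamma_{12})^2 + (\frac{98}{97})^2*(\gamma_{13})^2 + (\frac{112}{97})^2*(\gamma_{23})^2 = \frac{815409}{150544}*(-1) + \frac{9604}{9409}*(+1) + \frac{12544}{9409}*(+1) = -\frac{49}{16} (each basis 2-blade squares to minus the product of its generators' squares); cross terms between blades sharing an index anticommute and cancel. So B^2 = -\frac{49}{16}.
B^2 = -\frac{49}{16} — the series telescopes trigonometrically here: l = \frac{7}{4}, alpha*l = \frac{2 \pi}{3}, so exp(alpha B) = cos(\frac{2 \pi}{3}) + (sin(\frac{2 \pi}{3})/(\frac{7}{4}))*B = - \frac{1}{2} + (\frac{2 \sqrt{3}}{7})*B.
Answer: - \frac{1}{2} + \frac{129 \sqrt{3}}{194} \gamma_{12} + \frac{28 \sqrt{3}}{97} \gamma_{13} + \frac{32 \sqrt{3}}{97} \gamma_{23}


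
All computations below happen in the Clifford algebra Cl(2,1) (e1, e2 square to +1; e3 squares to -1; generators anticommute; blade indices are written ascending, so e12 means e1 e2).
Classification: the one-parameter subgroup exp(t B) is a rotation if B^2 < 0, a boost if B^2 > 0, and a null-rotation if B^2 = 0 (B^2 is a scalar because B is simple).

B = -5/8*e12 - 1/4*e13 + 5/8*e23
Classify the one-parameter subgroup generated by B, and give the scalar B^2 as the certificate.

B^2 term by term: the squares give (-5/8)^2*(e12)^2 + (-1/4)^2*(e13)^2 + (5/8)^2*(e23)^2 = 25/64*(-1) + 1/16*(+1) + 25/64*(+1) = 1/16 (each basis 2-blade squares to minus the product of its generators' squares); cross terms between blades sharing an index anticommute and cancel. So B^2 = 1/16.
Answer: boost, certificate B^2 = 1/16. The class reads off the invariant scalar 1/16 directly.


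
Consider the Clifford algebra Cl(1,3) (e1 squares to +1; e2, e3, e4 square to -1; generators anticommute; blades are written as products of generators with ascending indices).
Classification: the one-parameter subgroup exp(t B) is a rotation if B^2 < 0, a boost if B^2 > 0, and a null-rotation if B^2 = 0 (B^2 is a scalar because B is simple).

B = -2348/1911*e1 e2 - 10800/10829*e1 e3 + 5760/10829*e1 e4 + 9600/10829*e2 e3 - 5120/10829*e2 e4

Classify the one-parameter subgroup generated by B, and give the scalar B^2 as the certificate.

B^2 term by term: the squares give (-2348/1911)^2*(e1 e2)^2 + (-10800/10829)^2*(e1 e3)^2 + (5760/10829)^2*(e1 e4)^2 + (9600/10829)^2*(e2 e3)^2 + (-5120/10829)^2*(e2 e4)^2 = 5513104/3651921*(+1) + 116640000/117267241*(+1) + 33177600/117267241*(+1) + 92160000/117267241*(-1) + 26214400/117267241*(-1) = 16/9 (each basis 2-blade squares to minus the product of its generators' squares); cross terms between blades sharing an index anticommute and cancel; the commuting (index-disjoint) pairs give grade-4 terms 2*c*c'*(blade product), which cancel blade by blade — e1 e2 e3 e4: -110592000/117267241 + 110592000/117267241 = 0 — confirming B is simple. So B^2 = 16/9.
Answer: boost, certificate B^2 = 16/9. B^2 = 16/9 is basis-independent, so its sign is the whole story.


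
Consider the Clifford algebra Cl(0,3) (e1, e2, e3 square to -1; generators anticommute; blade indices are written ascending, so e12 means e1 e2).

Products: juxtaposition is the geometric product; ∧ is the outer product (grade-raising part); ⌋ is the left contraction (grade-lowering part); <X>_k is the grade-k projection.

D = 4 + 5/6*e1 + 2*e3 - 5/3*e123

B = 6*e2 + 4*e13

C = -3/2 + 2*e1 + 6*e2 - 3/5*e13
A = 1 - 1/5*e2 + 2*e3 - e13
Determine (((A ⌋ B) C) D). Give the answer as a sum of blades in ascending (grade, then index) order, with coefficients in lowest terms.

step 1: 26/5 + 8*e1 + 6*e2 + 4*e13
step 2: -287/5 - 8/5*e1 + 111/5*e2 + 64/5*e3 + 36*e12 - 228/25*e13 - 102/5*e123
step 3: -3298/15 - 5399/150*e1 + 134*e2 - 56/5*e3 + 5629/30*e12 - 6551/75*e13 + 881/15*e23 + 1291/15*e123
Answer: -3298/15 - 5399/150*e1 + 134*e2 - 56/5*e3 + 5629/30*e12 - 6551/75*e13 + 881/15*e23 + 1291/15*e123


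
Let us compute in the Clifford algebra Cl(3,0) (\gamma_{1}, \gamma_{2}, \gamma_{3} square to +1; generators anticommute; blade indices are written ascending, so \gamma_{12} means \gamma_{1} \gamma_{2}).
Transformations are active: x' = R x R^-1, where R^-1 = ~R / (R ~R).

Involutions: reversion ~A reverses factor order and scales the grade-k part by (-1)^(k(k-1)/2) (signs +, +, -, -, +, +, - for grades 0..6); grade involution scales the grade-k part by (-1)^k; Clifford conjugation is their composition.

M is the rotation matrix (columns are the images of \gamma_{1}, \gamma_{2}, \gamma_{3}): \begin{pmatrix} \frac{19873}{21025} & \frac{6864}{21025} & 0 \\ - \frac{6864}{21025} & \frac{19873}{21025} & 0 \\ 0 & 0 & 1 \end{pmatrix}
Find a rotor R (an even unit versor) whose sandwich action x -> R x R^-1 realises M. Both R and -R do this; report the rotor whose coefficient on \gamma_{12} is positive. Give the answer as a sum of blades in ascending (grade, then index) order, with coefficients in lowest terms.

Method: write R = a + b12*\gamma_{12} + b13*\gamma_{13} + b23*\gamma_{23} with a^2 + b12^2 + b13^2 + b23^2 = 1 (so R^-1 = ~R). Expanding the columns R e_j ~R gives tr M = 4a^2 - 1 and, from the antisymmetric part, M21 - M12 = -4a*b12, M13 - M31 = 4a*b13, M32 - M23 = -4a*b23.
Here tr M = \frac{60771}{21025}, so a^2 = (1 + tr M)/4 = \frac{20449}{21025} and a = ±\frac{143}{145}. Taking a = \frac{143}{145}: M21 - M12 = -\frac{13728}{21025}, M13 - M31 = 0, M32 - M23 = 0, giving b12 = \frac{24}{145}, b13 = 0, b23 = 0, i.e. R = \frac{143}{145} + \frac{24}{145} \gamma_{12}.
Its \gamma_{12} coefficient is already positive.
Answer: \frac{143}{145} + \frac{24}{145} \gamma_{12}. Key observation: the double cover Spin(3) -> SO(3) sends R and -R to the same matrix (trace \frac{60771}{21025} here), so the stated sign of the \gamma_{12} coefficient is what selects one sheet.


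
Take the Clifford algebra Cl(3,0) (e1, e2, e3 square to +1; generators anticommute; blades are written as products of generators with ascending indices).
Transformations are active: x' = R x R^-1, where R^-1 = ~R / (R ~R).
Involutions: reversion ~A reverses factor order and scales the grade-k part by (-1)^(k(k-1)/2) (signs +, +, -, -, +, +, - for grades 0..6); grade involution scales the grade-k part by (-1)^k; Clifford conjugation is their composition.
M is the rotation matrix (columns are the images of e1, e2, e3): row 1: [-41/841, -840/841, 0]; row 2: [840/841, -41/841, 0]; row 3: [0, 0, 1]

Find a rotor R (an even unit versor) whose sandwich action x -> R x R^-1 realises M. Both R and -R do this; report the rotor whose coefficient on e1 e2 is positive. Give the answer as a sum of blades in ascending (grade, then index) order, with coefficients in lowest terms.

Method: write R = a + b12*e1 e2 + b13*e1 e3 + b23*e2 e3 with a^2 + b12^2 + b13^2 + b23^2 = 1 (so R^-1 = ~R). Expanding the columns R e_j ~R gives tr M = 4a^2 - 1 and, from the antisymmetric part, M21 - M12 = -4a*b12, M13 - M31 = 4a*b13, M32 - M23 = -4a*b23.
Here tr M = 759/841, so a^2 = (1 + tr M)/4 = 400/841 and a = ±20/29. Taking a = 20/29: M21 - M12 = 1680/841, M13 - M31 = 0, M32 - M23 = 0, giving b12 = -21/29, b13 = 0, b23 = 0, i.e. R = 20/29 - 21/29*e1 e2.
Its e1 e2 coefficient is negative, so report the other preimage -R.
Answer: -20/29 + 21/29*e1 e2. Recall the cover is two-to-one: with M of trace 759/841, both preimages act alike, and the stated e1 e2 sign chooses the sheet.


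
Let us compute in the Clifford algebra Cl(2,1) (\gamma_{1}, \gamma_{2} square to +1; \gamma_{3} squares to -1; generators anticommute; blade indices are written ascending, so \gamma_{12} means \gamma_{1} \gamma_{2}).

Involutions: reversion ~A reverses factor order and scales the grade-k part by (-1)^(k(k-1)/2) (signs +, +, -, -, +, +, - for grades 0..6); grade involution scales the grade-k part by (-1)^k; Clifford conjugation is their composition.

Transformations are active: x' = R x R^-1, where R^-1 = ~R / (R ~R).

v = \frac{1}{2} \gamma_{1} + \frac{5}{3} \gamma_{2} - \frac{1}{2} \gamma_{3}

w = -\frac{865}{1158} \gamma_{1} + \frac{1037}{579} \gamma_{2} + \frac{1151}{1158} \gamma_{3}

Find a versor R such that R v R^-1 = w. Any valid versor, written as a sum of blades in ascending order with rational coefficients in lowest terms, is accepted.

Reasoning: v^2 = w^2 = \frac{25}{9} since conjugation preserves the quadratic form; R = v + w = -\frac{143}{579} \gamma_{1} + \frac{2002}{579} \gamma_{2} + \frac{286}{579} \gamma_{3} is then valid when invertible, keeping its own part and reversing (v - w)/2.
Answer: -\frac{143}{579} \gamma_{1} + \frac{2002}{579} \gamma_{2} + \frac{286}{579} \gamma_{3}


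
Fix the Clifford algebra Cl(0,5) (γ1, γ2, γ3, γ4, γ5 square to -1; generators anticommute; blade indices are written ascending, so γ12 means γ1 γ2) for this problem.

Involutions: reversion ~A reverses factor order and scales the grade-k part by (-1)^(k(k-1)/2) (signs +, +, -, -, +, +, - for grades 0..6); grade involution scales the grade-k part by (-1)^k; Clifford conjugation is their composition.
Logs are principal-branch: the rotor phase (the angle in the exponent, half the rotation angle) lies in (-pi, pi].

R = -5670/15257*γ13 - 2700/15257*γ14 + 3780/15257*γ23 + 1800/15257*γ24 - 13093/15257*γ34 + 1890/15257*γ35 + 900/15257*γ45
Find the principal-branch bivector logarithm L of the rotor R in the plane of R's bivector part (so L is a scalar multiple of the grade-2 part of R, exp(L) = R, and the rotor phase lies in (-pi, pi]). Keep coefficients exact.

The scalar part of R is 0, which pins the rotor phase on the principal branch; dividing the bivector part by the sine of that phase recovers the unit plane, and L is the phase times that plane.
Concretely: cos(phase) = 0 gives phase = ±pi/2, and since phase/sin(phase) is even the sign is immaterial: L = (phase/sin(phase)) * <R>_2 = (pi/2) * <R>_2.
Answer: -2835*pi/15257*γ13 - 1350*pi/15257*γ14 + 1890*pi/15257*γ23 + 900*pi/15257*γ24 - 13093*pi/30514*γ34 + 945*pi/15257*γ35 + 450*pi/15257*γ45


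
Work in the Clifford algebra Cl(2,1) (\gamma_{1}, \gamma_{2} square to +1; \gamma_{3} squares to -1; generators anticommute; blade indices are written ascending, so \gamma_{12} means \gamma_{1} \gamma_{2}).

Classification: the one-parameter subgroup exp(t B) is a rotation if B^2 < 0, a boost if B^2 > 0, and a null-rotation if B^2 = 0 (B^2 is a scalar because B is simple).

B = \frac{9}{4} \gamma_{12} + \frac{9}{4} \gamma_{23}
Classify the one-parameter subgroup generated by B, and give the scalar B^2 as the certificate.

B^2 term by term: the squares give (\frac{9}{4})^2*(\gamma_{12})^2 + (\frac{9}{4})^2*(\gamma_{23})^2 = \frac{81}{16}*(-1) + \frac{81}{16}*(+1) = 0 (each basis 2-blade squares to minus the product of its generators' squares); cross terms between blades sharing an index anticommute and cancel. So B^2 = 0.
Answer: null-rotation, certificate B^2 = 0. Certificate logic: 0 is a conjugation-invariant scalar, so its sign fixes rotation versus boost versus null-rotation outright.


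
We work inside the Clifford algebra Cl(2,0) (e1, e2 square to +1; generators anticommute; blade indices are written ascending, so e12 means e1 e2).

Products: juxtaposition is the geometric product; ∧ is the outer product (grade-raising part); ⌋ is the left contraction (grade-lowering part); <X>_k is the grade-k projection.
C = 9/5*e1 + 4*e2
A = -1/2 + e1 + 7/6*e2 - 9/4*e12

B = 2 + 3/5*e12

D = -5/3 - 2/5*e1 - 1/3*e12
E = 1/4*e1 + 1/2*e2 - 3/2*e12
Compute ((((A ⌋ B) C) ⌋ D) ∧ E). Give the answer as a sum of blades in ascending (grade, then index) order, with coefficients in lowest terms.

step 1: 7/20 - 7/10*e1 + 3/5*e2 - 3/10*e12
step 2: 57/50 - 57/100*e1 + 97/50*e2 - 97/25*e12
step 3: -1112/375 + 143/750*e1 + 19/100*e2 - 19/50*e12
step 4: -278/375*e1 - 556/375*e2 + 1079/240*e12
Answer: -278/375*e1 - 556/375*e2 + 1079/240*e12


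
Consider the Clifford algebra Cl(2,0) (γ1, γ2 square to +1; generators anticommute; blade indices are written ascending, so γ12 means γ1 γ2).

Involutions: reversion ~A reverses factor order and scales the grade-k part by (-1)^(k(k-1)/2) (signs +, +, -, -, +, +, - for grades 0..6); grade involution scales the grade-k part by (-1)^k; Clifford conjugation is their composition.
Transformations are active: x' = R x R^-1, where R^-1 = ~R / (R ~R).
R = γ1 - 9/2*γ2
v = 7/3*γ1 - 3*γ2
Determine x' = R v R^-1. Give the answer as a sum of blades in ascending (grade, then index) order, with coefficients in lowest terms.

~R = γ1 - 9/2*γ2, and R ~R = 85/4, so R^-1 = ~R / (85/4).
R v = 95/6 + 15/2*γ12
Answer: -43/51*γ1 - 63/17*γ2


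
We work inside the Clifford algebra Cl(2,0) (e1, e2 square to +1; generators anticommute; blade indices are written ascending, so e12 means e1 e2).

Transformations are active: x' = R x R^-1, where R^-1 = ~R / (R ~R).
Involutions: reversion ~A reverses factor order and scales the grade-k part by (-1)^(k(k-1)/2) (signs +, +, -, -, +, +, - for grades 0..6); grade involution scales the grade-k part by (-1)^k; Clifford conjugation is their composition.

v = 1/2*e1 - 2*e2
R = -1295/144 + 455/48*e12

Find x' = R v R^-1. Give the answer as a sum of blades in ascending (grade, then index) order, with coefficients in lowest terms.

~R = -1295/144 - 455/48*e12, and R ~R = 1770125/10368, so R^-1 = ~R / (1770125/10368).
R v = -6755/288*e1 + 3815/288*e2
Answer: 2848/1445*e1 + 1747/2890*e2


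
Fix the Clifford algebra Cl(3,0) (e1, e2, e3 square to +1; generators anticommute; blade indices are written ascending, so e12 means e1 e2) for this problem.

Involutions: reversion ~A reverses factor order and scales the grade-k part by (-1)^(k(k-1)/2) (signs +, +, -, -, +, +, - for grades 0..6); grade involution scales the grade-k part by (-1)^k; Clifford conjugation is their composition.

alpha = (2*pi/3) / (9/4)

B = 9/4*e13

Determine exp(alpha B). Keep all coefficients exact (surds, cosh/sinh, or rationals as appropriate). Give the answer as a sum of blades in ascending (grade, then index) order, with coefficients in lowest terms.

B^2 = (9/4)^2*(e13)^2 = 81/16*(-1) = -81/16 (a basis 2-blade squares to minus the product of its generators' squares).
B^2 = -81/16 — since the square is negative, the closed form is circular: l = 9/4, alpha*l = 2*pi/3, so exp(alpha B) = cos(2*pi/3) + (sin(2*pi/3)/(9/4))*B = -1/2 + (2*sqrt(3)/9)*B.
Answer: -1/2 + sqrt(3)/2*e13


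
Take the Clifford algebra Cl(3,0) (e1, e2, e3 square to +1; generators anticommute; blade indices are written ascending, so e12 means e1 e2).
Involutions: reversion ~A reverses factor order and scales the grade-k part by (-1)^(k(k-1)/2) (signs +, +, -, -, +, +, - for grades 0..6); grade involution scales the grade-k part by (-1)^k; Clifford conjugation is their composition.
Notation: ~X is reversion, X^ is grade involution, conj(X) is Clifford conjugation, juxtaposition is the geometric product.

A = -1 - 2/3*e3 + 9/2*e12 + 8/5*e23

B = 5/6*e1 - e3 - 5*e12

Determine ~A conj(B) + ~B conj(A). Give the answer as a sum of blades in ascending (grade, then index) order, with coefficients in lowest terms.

first term: 131/6 + 5/6*e1 - 107/20*e2 - e3 - 5*e12 + 67/9*e13 - 13/2*e123
second term: 131/6 - 5/6*e1 - 107/20*e2 + e3 - 5*e12 - 67/9*e13 + 13/2*e123
Answer: 131/3 - 107/10*e2 - 10*e12


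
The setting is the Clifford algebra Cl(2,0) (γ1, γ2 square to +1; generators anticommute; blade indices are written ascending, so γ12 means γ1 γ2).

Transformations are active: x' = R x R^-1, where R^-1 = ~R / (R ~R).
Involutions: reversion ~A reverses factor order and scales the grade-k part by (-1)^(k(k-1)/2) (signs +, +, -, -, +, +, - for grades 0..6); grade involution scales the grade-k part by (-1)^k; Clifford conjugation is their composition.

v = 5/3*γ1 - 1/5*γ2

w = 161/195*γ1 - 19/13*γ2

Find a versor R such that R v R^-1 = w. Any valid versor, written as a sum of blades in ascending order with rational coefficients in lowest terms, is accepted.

A norm check does it: q(v) = q(w) = 634/225, hence R = v + w = 162/65*γ1 - 108/65*γ2 realises the map — parallel part kept, (v - w)/2 negated, v carried to w.
Answer: 162/65*γ1 - 108/65*γ2


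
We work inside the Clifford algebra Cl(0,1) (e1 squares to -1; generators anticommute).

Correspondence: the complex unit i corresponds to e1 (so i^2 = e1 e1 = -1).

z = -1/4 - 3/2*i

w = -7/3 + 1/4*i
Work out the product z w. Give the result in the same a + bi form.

In blades: z = -1/4 - 3/2*e1, w = -7/3 + 1/4*e1.
Distribute z over w term by term (generator squares from the signature, products reordered to ascending indices): (-1/4)*w = 7/12 - 1/16*e1; (-3/2*e1)*w = 3/8 + 7/2*e1.
Sum: 23/24 + 55/16*e1; translating back through the correspondence:
Answer: 23/24 + 55/16*i


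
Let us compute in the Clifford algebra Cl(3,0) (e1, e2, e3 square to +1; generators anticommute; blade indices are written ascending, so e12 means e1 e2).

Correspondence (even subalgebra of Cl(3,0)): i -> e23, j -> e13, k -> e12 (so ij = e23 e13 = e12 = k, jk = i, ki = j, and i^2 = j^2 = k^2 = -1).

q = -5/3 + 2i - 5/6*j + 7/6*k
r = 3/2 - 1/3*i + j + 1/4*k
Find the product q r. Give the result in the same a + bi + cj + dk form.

In blades: q = -5/3 + 7/6*e12 - 5/6*e13 + 2*e23, r = 3/2 + 1/4*e12 + e13 - 1/3*e23.
Distribute q over r term by term (generator squares from the signature, products reordered to ascending indices): (-5/3)*r = -5/2 - 5/12*e12 - 5/3*e13 + 5/9*e23; (7/6*e12)*r = -7/24 + 7/4*e12 - 7/18*e13 - 7/6*e23; (-5/6*e13)*r = 5/6 - 5/18*e12 - 5/4*e13 - 5/24*e23; (2*e23)*r = 2/3 + 2*e12 - 1/2*e13 + 3*e23.
Sum: -31/24 + 55/18*e12 - 137/36*e13 + 157/72*e23; translating back through the correspondence:
Answer: -31/24 + 157/72*i - 137/36*j + 55/18*k


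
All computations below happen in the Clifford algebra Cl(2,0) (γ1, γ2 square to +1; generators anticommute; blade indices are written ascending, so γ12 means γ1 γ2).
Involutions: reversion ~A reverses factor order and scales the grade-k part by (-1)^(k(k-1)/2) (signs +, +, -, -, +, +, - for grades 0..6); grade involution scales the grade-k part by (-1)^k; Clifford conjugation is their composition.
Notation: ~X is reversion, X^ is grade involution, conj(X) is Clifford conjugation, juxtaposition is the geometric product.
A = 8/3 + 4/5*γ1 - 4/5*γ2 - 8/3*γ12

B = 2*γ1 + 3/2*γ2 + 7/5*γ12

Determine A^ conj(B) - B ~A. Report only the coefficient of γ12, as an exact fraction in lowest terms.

first term: -10/3 - 16/75*γ1 - 616/75*γ2 - 14/15*γ12
second term: -10/3 + 16/75*γ1 + 616/75*γ2 + 14/15*γ12
Answer: -28/15


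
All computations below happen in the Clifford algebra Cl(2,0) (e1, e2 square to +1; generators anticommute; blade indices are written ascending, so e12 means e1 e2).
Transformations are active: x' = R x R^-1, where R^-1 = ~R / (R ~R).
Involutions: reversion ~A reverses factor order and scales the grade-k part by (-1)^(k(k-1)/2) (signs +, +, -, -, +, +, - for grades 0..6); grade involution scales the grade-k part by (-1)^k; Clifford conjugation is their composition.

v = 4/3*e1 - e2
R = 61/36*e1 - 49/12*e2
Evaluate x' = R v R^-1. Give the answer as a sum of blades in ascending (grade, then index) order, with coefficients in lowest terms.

~R = 61/36*e1 - 49/12*e2, and R ~R = 12665/648, so R^-1 = ~R / (12665/648).
R v = 685/108 + 15/4*e12
Answer: -1775/7599*e1 - 4180/2533*e2


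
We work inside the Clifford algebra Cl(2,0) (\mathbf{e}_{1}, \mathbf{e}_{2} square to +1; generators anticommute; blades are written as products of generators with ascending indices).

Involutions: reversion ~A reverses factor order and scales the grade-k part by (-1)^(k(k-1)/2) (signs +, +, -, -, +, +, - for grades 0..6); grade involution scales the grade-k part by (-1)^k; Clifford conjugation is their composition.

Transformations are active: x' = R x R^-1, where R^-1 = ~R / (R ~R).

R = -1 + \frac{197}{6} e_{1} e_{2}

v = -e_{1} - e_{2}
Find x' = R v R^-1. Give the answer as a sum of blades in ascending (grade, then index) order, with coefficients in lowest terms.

~R = -1 - \frac{197}{6} e_{1} e_{2}, and R ~R = \frac{38845}{36}, so R^-1 = ~R / (\frac{38845}{36}).
R v = -\frac{191}{6} e_{1} + \frac{203}{6} e_{2}
Answer: \frac{41137}{38845} e_{1} + \frac{36409}{38845} e_{2}


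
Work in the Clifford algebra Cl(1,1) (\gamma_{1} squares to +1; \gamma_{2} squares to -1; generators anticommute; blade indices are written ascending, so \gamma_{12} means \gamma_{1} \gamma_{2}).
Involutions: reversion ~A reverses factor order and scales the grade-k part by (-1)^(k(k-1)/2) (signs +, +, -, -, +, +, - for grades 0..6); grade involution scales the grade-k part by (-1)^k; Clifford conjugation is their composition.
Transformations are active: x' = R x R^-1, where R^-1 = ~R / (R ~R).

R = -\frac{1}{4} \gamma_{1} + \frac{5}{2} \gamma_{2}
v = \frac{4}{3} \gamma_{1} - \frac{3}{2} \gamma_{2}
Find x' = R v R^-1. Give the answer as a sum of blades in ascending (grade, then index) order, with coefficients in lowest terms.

~R = -\frac{1}{4} \gamma_{1} + \frac{5}{2} \gamma_{2}, and R ~R = -\frac{99}{16}, so R^-1 = ~R / (-\frac{99}{16}).
R v = \frac{41}{12} - \frac{71}{24} \gamma_{12}
Answer: -\frac{314}{297} \gamma_{1} - \frac{749}{594} \gamma_{2}


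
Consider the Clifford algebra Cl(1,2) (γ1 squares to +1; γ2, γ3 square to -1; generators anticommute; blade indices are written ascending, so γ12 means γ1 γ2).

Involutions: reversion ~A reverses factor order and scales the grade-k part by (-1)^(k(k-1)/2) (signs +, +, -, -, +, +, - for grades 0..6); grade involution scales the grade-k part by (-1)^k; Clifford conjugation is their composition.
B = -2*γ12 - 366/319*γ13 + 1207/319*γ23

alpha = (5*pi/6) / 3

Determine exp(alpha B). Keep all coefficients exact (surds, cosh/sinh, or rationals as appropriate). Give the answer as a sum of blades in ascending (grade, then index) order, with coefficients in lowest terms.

B^2 term by term: the squares give (-2)^2*(γ12)^2 + (-366/319)^2*(γ13)^2 + (1207/319)^2*(γ23)^2 = 4*(+1) + 133956/101761*(+1) + 1456849/101761*(-1) = -9 (each basis 2-blade squares to minus the product of its generators' squares); cross terms between blades sharing an index anticommute and cancel. So B^2 = -9.
B^2 = -9 — a negative square means the series sums to a rotation: l = 3, alpha*l = 5*pi/6, so exp(alpha B) = cos(5*pi/6) + (sin(5*pi/6)/3)*B = -sqrt(3)/2 + (1/6)*B.
Answer: -sqrt(3)/2 - 1/3*γ12 - 61/319*γ13 + 1207/1914*γ23


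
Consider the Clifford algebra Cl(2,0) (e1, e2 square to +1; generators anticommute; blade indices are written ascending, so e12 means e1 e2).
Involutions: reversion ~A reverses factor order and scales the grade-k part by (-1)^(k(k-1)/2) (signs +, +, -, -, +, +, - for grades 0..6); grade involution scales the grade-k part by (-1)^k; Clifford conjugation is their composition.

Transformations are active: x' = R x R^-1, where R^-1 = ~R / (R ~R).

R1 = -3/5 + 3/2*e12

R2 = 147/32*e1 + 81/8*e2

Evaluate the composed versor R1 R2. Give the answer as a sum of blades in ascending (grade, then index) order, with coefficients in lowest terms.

Distribute over the terms of R1 (each basis-blade product reordered to ascending indices, repeated generators contracted through their squares):
(-3/5) R2 = -441/160*e1 - 243/40*e2
(3/2*e12) R2 = 243/16*e1 - 441/64*e2
Summing the partial products and collecting blades:
Answer: 1989/160*e1 - 4149/320*e2


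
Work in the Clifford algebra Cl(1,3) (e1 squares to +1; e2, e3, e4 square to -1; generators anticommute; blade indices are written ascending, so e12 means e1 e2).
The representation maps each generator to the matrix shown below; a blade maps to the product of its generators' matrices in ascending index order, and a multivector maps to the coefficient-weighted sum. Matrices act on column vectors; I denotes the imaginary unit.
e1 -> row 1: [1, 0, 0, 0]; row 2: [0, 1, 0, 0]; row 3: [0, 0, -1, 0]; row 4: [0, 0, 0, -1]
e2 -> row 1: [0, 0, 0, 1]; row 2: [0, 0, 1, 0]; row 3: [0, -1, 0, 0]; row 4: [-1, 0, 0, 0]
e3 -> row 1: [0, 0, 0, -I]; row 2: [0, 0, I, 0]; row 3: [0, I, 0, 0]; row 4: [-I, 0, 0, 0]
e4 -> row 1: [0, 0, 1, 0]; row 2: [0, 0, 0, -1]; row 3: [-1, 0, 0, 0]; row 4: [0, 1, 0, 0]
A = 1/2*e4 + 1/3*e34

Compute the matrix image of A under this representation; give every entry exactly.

Bivector images (products of the table entries): rho(e34) = rho(e3)rho(e4) = row 1: [0, -I, 0, 0]; row 2: [-I, 0, 0, 0]; row 3: [0, 0, 0, -I]; row 4: [0, 0, -I, 0].
M = (1/2)*rho(e4) + (1/3)*rho(e34), summed entrywise:
Answer: row 1: [0, -I/3, 1/2, 0]; row 2: [-I/3, 0, 0, -1/2]; row 3: [-1/2, 0, 0, -I/3]; row 4: [0, 1/2, -I/3, 0]


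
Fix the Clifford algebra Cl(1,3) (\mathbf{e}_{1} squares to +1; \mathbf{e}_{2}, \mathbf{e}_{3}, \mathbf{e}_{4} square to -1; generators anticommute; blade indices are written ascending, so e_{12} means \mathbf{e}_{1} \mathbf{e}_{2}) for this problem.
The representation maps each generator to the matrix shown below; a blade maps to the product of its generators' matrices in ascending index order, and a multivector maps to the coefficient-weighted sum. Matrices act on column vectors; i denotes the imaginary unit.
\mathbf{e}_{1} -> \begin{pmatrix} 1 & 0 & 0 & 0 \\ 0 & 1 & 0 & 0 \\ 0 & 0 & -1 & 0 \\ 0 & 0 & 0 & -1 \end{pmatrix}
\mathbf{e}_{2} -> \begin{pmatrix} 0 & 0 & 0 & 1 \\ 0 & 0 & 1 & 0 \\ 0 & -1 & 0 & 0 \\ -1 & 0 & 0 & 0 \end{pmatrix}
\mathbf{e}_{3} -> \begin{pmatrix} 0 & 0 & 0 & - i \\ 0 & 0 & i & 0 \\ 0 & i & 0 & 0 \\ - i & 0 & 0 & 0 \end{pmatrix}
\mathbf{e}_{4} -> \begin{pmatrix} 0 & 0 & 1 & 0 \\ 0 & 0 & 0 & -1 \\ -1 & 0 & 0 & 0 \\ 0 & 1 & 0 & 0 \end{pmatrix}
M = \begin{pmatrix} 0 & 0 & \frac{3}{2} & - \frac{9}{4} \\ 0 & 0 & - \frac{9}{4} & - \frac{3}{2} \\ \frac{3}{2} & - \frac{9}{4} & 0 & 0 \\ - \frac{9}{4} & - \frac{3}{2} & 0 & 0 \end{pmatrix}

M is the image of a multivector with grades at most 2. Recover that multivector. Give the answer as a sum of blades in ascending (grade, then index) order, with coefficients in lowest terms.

Method: the blade images are trace-orthogonal — tr(rho(e_A) rho(e_B)^-1) = 4 if A = B and 0 otherwise — and rho(e_A)^-1 = (e_A)^2 * rho(e_A) with (e_A)^2 = +1 or -1, so the coefficient of e_A in the preimage is (e_A)^2 * tr(M rho(e_A))/4.
Nonzero projections over blades of grade <= 2: e_{12}: (e_{12})^2 = +1, tr(M rho(e_{12})) = -9, coefficient -\frac{9}{4}; e_{14}: (e_{14})^2 = +1, tr(M rho(e_{14})) = 6, coefficient \frac{3}{2}. Every other blade of grade <= 2 projects to 0.
Answer: -\frac{9}{4} e_{12} + \frac{3}{2} e_{14}


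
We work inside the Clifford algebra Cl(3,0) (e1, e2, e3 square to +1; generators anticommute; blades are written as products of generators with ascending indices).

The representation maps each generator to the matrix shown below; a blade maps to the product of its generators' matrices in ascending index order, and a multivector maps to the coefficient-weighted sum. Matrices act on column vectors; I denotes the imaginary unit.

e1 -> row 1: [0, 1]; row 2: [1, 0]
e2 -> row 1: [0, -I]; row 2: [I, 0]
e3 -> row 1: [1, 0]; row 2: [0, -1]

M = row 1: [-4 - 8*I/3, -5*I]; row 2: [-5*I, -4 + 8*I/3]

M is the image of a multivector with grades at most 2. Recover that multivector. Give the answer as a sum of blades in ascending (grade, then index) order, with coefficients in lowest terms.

Method: 1, rho(e1), rho(e2), rho(e3) form a trace-orthogonal basis of the 2x2 complex matrices (tr(X Y) = 2 if X = Y, else 0), so M = m0*1 + m1*rho(e1) + m2*rho(e2) + m3*rho(e3) with m0 = tr(M)/2 = -4, m1 = tr(M rho(e1))/2 = -5*I, m2 = tr(M rho(e2))/2 = 0, m3 = tr(M rho(e3))/2 = -8*I/3.
Multiplying table entries, the bivector images are rho(e1 e2) = I*rho(e3), rho(e1 e3) = -I*rho(e2), rho(e2 e3) = I*rho(e1); with real blade coefficients the real parts of m0..m3 are the coefficients of 1, e1, e2, e3 and the imaginary parts give the bivectors (e2 e3: Im m1, e1 e3: -Im m2, e1 e2: Im m3).
Answer: -4 - 8/3*e1 e2 - 5*e2 e3


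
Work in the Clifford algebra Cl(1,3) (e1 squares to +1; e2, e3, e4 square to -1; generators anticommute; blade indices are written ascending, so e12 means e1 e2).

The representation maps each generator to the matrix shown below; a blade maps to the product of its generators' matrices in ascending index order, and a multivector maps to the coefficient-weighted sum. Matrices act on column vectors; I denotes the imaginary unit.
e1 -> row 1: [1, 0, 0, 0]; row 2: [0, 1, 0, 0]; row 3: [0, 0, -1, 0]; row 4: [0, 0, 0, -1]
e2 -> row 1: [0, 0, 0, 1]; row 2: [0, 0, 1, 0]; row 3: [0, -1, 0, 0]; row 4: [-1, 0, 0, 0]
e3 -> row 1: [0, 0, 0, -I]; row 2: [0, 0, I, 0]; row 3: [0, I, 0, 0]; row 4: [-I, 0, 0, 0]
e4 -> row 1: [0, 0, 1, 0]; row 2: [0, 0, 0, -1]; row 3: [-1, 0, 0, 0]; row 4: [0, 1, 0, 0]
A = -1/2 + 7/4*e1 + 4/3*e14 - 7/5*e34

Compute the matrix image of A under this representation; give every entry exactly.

Bivector images (products of the table entries): rho(e14) = rho(e1)rho(e4) = row 1: [0, 0, 1, 0]; row 2: [0, 0, 0, -1]; row 3: [1, 0, 0, 0]; row 4: [0, -1, 0, 0]; rho(e34) = rho(e3)rho(e4) = row 1: [0, -I, 0, 0]; row 2: [-I, 0, 0, 0]; row 3: [0, 0, 0, -I]; row 4: [0, 0, -I, 0].
M = (-1/2)*1 + (7/4)*rho(e1) + (4/3)*rho(e14) + (-7/5)*rho(e34), summed entrywise (1 is the identity matrix):
Answer: row 1: [5/4, 7*I/5, 4/3, 0]; row 2: [7*I/5, 5/4, 0, -4/3]; row 3: [4/3, 0, -9/4, 7*I/5]; row 4: [0, -4/3, 7*I/5, -9/4]


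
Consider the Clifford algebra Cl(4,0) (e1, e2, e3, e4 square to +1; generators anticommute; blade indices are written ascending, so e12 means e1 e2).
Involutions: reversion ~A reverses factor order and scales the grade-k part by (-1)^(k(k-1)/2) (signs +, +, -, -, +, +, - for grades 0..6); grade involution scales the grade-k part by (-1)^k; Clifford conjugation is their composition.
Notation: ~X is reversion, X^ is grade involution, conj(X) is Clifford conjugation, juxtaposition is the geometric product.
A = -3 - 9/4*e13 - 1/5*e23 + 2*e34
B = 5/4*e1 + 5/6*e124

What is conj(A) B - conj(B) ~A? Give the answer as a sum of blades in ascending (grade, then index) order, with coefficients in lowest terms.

first term: -15/4*e1 - 45/16*e3 - 17/12*e123 - 5/2*e124 - 8/3*e134 + 15/8*e234
second term: 15/4*e1 - 45/16*e3 + 17/12*e123 - 5/2*e124 + 8/3*e134 - 15/8*e234
Answer: -15/2*e1 - 17/6*e123 - 16/3*e134 + 15/4*e234


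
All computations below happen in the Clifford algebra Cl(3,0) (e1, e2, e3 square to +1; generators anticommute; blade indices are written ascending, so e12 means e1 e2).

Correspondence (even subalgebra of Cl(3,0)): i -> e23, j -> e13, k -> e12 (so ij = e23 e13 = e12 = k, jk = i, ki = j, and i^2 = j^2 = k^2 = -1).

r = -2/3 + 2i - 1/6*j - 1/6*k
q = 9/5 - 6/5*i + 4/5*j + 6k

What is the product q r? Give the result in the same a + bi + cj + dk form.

In blades: q = 9/5 + 6*e12 + 4/5*e13 - 6/5*e23, r = -2/3 - 1/6*e12 - 1/6*e13 + 2*e23.
Distribute q over r term by term (generator squares from the signature, products reordered to ascending indices): (9/5)*r = -6/5 - 3/10*e12 - 3/10*e13 + 18/5*e23; (6*e12)*r = 1 - 4*e12 + 12*e13 + e23; (4/5*e13)*r = 2/15 - 8/5*e12 - 8/15*e13 - 2/15*e23; (-6/5*e23)*r = 12/5 + 1/5*e12 - 1/5*e13 + 4/5*e23.
Sum: 7/3 - 57/10*e12 + 329/30*e13 + 79/15*e23; translating back through the correspondence:
Answer: 7/3 + 79/15*i + 329/30*j - 57/10*k


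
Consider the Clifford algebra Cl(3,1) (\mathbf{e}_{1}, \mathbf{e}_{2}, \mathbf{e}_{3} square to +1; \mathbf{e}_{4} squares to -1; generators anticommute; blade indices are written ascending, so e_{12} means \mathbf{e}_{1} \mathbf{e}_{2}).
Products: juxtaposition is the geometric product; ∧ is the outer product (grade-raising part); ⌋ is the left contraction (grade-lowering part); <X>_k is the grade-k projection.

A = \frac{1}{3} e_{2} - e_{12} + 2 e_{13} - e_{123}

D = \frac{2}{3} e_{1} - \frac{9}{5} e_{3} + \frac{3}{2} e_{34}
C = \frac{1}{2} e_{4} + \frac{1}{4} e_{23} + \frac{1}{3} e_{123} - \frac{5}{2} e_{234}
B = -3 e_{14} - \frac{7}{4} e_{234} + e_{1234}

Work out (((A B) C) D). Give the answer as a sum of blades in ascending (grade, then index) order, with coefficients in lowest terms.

step 1: e_{4} - \frac{7}{4} e_{14} - e_{24} + \frac{77}{12} e_{34} + \frac{9}{2} e_{124} + \frac{17}{12} e_{134} + 3 e_{234}
step 2: -8 + \frac{7}{8} e_{1} - \frac{373}{24} e_{2} - \frac{137}{24} e_{3} - \frac{3}{4} e_{4} - \frac{139}{24} e_{12} + \frac{253}{24} e_{13} + e_{14} + e_{23} - \frac{299}{144} e_{24} + \frac{5}{4} e_{34} - \frac{35}{8} e_{123} - \frac{359}{144} e_{124} + \frac{19}{24} e_{134} + \frac{5}{6} e_{234} - \frac{37}{48} e_{1234}
step 3: \frac{191}{15} - \frac{5549}{240} e_{1} + \frac{149}{45} e_{2} + \frac{2249}{360} e_{3} - \frac{335}{48} e_{4} + \frac{4919}{288} e_{12} + \frac{1343}{360} e_{13} + \frac{1419}{80} e_{14} + \frac{3511}{160} e_{23} + \frac{289}{216} e_{24} - \frac{577}{45} e_{34} + \frac{3529}{480} e_{123} - \frac{10081}{1080} e_{124} + \frac{947}{240} e_{134} - \frac{9553}{360} e_{234} - \frac{4943}{360} e_{1234}
Answer: \frac{191}{15} - \frac{5549}{240} e_{1} + \frac{149}{45} e_{2} + \frac{2249}{360} e_{3} - \frac{335}{48} e_{4} + \frac{4919}{288} e_{12} + \frac{1343}{360} e_{13} + \frac{1419}{80} e_{14} + \frac{3511}{160} e_{23} + \frac{289}{216} e_{24} - \frac{577}{45} e_{34} + \frac{3529}{480} e_{123} - \frac{10081}{1080} e_{124} + \frac{947}{240} e_{134} - \frac{9553}{360} e_{234} - \frac{4943}{360} e_{1234}


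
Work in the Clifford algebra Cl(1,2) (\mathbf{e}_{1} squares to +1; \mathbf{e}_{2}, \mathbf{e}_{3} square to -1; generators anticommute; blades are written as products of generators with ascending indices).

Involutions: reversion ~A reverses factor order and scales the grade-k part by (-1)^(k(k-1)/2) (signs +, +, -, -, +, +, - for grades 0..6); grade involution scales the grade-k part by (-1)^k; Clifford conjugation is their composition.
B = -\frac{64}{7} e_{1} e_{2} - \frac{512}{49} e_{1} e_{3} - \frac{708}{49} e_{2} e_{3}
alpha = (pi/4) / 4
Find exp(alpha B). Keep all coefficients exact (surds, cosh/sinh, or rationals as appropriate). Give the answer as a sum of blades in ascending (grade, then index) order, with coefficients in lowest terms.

B^2 term by term: the squares give (-\frac{64}{7})^2*(e_{1} e_{2})^2 + (-\frac{512}{49})^2*(e_{1} e_{3})^2 + (-\frac{708}{49})^2*(e_{2} e_{3})^2 = \frac{4096}{49}*(+1) + \frac{262144}{2401}*(+1) + \frac{501264}{2401}*(-1) = -16 (each basis 2-blade squares to minus the product of its generators' squares); cross terms between blades sharing an index anticommute and cancel. So B^2 = -16.
B^2 = -16 — B^2 < 0, so the exponential closes trigonometrically: l = 4, alpha*l = \frac{\pi}{4}, so exp(alpha B) = cos(\frac{\pi}{4}) + (sin(\frac{\pi}{4})/4)*B = \frac{\sqrt{2}}{2} + (\frac{\sqrt{2}}{8})*B.
Answer: \frac{\sqrt{2}}{2} - \frac{8 \sqrt{2}}{7} e_{1} e_{2} - \frac{64 \sqrt{2}}{49} e_{1} e_{3} - \frac{177 \sqrt{2}}{98} e_{2} e_{3}


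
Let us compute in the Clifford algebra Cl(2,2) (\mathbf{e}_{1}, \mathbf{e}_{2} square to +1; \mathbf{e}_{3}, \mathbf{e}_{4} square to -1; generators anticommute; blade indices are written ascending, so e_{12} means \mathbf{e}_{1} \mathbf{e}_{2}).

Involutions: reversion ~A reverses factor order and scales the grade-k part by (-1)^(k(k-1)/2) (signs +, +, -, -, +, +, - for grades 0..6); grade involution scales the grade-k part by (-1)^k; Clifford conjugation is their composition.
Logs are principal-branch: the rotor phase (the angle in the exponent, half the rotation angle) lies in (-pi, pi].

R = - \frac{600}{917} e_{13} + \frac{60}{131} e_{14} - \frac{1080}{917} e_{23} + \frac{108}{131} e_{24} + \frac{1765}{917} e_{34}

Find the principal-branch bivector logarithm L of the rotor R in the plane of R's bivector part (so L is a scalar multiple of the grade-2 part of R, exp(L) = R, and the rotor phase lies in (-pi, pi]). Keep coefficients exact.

The scalar part of R is 0, which fixes the principal-branch rotor phase; the unit plane is then the bivector part divided by the sine of that phase, and L is that plane scaled by the phase.
Concretely: cos(phase) = 0 gives phase = ±\frac{\pi}{2}, and since phase/sin(phase) is even the sign is immaterial: L = (phase/sin(phase)) * <R>_2 = (\frac{\pi}{2}) * <R>_2.
Answer: - \frac{300 \pi}{917} e_{13} + \frac{30 \pi}{131} e_{14} - \frac{540 \pi}{917} e_{23} + \frac{54 \pi}{131} e_{24} + \frac{1765 \pi}{1834} e_{34}
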